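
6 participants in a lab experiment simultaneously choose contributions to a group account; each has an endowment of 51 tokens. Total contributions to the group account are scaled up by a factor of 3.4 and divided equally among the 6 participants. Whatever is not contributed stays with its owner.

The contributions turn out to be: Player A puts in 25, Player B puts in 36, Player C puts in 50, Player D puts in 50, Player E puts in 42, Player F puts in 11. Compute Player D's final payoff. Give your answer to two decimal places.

122.27 tokens

Total contributed: 25 + 36 + 50 + 50 + 42 + 11 = 214.
Each receives 3.4 × 214 / 6 = 121.27 from the group account.
Player D keeps 51 − 50 = 1, so Player D's payoff is 1 + 121.27 = 122.27.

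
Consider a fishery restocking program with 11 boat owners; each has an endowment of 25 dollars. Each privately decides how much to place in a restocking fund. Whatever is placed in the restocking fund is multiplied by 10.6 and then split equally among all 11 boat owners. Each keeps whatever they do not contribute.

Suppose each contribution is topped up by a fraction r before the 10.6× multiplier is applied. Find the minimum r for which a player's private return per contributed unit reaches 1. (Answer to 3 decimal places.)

0.038

With matching at rate r, one contributed unit becomes (1 + r) in the restocking fund and returns 10.6 × (1 + r) / 11 to the contributor.
Setting this equal to 1: 1 + r = 11/10.6 = 1.0377.
So the minimum matching rate is r = 1.0377 − 1 = 0.038.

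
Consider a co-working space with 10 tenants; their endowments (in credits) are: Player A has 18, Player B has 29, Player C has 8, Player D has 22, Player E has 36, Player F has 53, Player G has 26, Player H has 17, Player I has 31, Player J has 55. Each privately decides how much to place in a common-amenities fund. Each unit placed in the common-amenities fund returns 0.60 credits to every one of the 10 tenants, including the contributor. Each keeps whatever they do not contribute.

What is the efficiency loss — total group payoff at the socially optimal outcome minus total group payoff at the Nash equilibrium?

The private return per contributed unit is 0.60 < 1 for everyone, so the Nash equilibrium is zero contribution and the group total is Σ E_j = 18 + 29 + 8 + 22 + 36 + 53 + 26 + 17 + 31 + 55 = 295.
Each contributed unit returns 6.000 to the group, so the social optimum is full contribution by everyone: group total = 6.000 × 295 = 1770.00.
Efficiency loss = (6.000 − 1) × 295 = 1475.00.

1475.00 credits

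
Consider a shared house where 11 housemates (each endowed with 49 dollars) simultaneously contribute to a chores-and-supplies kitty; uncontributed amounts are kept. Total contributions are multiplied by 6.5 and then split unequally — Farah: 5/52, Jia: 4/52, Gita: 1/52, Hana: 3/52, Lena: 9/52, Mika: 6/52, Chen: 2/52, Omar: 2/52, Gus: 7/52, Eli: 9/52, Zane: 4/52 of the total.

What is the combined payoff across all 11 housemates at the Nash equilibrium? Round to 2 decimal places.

For player j, contributing a unit is worthwhile iff 6.5 × (j's share) ≥ 1, i.e. iff j's share is at least 0.1538.
The shares above 0.1538 belong to Lena and Eli, contributing 49 each; the remaining 9 contribute 0. Total contributed: 98.
The chores-and-supplies kitty pays out 6.5 × 98 = 637.00 in total (split across the unequal shares, but the aggregate is all that matters for the group sum).
The 9 free-riders keep 49 each, adding 441. Group total = 441 + 637.00 = 1078.00.

1078.00 dollars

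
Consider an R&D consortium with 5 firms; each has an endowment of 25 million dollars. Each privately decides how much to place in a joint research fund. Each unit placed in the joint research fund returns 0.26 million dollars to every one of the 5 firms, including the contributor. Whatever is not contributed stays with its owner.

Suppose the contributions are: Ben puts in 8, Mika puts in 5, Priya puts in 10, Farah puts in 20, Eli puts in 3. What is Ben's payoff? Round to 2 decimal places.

Total contributed: 8 + 5 + 10 + 20 + 3 = 46.
Each receives 0.26 × 46 = 11.96 from the joint research fund.
Ben keeps 25 − 8 = 17, so Ben's payoff is 17 + 11.96 = 28.96.

28.96 million dollars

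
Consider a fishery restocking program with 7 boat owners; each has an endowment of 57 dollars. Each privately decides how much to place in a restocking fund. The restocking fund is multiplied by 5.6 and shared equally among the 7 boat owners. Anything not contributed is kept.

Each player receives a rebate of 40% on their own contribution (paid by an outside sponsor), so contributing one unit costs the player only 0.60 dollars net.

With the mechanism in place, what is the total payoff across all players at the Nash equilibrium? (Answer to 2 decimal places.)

2394.00 dollars

Under the mechanism each unit contributed yields (5.6/7) / 0.60 = 1.3333 back to its contributor per unit of net cost, which exceeds 1, making full contribution the dominant choice for everyone.
At the Nash equilibrium everyone contributes 57. Group total payoff = 7 × (57 × 0.40 + 5.6 × 57) = 2394.00.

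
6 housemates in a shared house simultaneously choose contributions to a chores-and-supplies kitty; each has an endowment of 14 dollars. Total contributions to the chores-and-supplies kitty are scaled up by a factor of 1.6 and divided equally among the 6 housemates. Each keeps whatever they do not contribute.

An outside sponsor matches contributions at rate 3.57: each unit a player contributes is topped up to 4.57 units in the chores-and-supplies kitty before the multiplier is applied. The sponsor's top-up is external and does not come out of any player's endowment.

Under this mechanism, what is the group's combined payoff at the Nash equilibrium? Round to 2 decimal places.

With the mechanism, a contributed unit returns 1.6 × 4.57 / 6 = 1.2187 per unit of net cost to the contributor — now above 1 — so contributing fully is weakly dominant for every player.
So the Nash equilibrium is full contribution by all 6; the group earns 1.6 × 4.57 × 84 = 614.21.

614.21 dollars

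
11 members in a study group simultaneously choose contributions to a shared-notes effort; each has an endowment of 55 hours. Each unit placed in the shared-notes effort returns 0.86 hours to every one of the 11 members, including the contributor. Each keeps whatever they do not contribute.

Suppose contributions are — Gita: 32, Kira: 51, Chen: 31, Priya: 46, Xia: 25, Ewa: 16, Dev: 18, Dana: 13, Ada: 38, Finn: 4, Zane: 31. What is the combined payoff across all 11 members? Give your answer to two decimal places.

3185.30 hours

Total contributed: 32 + 51 + 31 + 46 + 25 + 16 + 18 + 13 + 38 + 4 + 31 = 305; total kept: 11 × 55 − 305 = 300.
The shared-notes effort pays out 0.86 × 11 × 305 = 2885.30 in aggregate.
Group total = 300 + 2885.30 = 3185.30.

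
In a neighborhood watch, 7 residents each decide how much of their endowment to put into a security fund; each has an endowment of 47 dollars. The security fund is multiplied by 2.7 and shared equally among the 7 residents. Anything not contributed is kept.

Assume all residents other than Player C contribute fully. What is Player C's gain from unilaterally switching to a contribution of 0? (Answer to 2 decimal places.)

Switching from a contribution of 47 to 0 lets Player C keep an extra 47 dollars, but lowers the security fund by 47, which costs Player C their own share of that drop: 2.7/7 × 47 = 18.13.
Net gain = 47 − 18.13 = 28.87. The private return per contributed unit (0.3857) is below 1, so free-riding is indeed the best response regardless of what the others do.

28.87 dollars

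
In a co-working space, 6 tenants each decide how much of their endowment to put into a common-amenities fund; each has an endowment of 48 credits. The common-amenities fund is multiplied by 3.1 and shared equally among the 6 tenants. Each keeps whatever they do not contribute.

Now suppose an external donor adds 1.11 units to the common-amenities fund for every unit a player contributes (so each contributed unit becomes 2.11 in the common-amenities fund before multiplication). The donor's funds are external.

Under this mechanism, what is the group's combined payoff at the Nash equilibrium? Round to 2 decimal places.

1883.81 credits

The effective private return per unit is now 3.1 × 2.11 / 6 = 1.0902 > 1, so every player's dominant strategy flips to full contribution.
At the Nash equilibrium everyone contributes 48. Group total payoff = 3.1 × 2.11 × 288 = 1883.81.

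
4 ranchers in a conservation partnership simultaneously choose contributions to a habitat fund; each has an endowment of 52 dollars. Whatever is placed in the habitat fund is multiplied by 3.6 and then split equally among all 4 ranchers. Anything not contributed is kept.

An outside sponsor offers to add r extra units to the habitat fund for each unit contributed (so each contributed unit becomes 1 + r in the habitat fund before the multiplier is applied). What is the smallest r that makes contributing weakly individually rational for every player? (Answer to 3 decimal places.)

With matching at rate r, one contributed unit becomes (1 + r) in the habitat fund and returns 3.6 × (1 + r) / 4 to the contributor.
Setting this equal to 1: 1 + r = 4/3.6 = 1.1111.
So the minimum matching rate is r = 1.1111 − 1 = 0.111.

0.111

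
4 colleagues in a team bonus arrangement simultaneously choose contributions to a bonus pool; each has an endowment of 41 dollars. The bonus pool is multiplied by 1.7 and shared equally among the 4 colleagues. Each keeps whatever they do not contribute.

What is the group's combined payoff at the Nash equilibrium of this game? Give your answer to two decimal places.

164.00 dollars

Each contributed unit returns 1.7/4 = 0.4250 to its contributor — below 1 — so contributing 0 is dominant for every player. At the Nash equilibrium everyone keeps their 41, and the group total is 4 × 41 = 164.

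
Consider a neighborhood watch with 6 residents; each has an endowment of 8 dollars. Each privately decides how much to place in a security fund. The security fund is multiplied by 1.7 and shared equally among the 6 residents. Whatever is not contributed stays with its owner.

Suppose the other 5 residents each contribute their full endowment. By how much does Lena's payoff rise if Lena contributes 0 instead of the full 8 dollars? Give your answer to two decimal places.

5.73 dollars

Switching from a contribution of 8 to 0 lets Lena keep an extra 8 dollars, but lowers the security fund by 8, which costs Lena their own share of that drop: 1.7/6 × 8 = 2.27.
Net gain = 8 − 2.27 = 5.73. The private return per contributed unit (0.2833) is below 1, so free-riding is indeed the best response regardless of what the others do.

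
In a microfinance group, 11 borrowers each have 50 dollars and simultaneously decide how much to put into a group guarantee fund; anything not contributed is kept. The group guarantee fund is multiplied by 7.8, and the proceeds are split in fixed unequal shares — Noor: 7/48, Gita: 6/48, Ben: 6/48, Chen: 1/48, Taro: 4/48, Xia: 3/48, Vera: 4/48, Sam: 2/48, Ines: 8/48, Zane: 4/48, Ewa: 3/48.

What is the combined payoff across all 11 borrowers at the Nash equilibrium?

1230.00 dollars

Player j's private return per contributed unit is 7.8 × (j's share). Contributing is weakly dominant for j when that share is at least 1/7.8 = 0.1282, and contributing 0 is dominant otherwise.
Noor and Ines clear that bar, contributing 50 each; the remaining 9 contribute 0. Total contributed: 100.
The group guarantee fund pays out 7.8 × 100 = 780.00 in total (split across the unequal shares, but the aggregate is all that matters for the group sum).
The 9 free-riders keep 50 each, adding 450. Group total = 450 + 780.00 = 1230.00.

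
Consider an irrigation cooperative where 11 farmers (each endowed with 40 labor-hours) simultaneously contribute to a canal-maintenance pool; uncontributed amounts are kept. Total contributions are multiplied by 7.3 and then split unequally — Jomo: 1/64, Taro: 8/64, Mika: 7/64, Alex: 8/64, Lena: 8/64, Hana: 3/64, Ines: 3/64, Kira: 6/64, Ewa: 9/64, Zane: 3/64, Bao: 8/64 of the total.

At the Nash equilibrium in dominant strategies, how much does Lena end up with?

76.50 labor-hours

For player j, contributing a unit is worthwhile iff 7.3 × (j's share) ≥ 1, i.e. iff j's share is at least 0.1370.
The only share above 0.1370 is Ewa's 9/64, contributing 40; the remaining 10 contribute 0. Total contributed: 40.
Lena keeps 40 and receives 7.3 × 40 × 8/64 = 36.50 from the canal-maintenance pool, for a payoff of 76.50.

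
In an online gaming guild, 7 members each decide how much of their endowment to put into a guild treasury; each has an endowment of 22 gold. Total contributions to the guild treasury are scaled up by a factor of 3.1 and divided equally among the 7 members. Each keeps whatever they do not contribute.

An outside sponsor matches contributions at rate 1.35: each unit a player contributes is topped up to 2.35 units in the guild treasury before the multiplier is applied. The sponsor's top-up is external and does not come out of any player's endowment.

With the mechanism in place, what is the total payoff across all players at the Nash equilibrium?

The effective private return per unit is now 3.1 × 2.35 / 7 = 1.0407 > 1, so every player's dominant strategy flips to full contribution.
So the Nash equilibrium is full contribution by all 7; the group earns 3.1 × 2.35 × 154 = 1121.89.

1121.89 gold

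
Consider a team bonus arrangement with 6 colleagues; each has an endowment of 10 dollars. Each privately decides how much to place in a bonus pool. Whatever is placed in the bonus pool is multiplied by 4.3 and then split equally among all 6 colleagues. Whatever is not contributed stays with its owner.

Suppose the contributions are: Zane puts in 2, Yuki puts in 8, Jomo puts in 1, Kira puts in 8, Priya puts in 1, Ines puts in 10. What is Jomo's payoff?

Total contributed: 2 + 8 + 1 + 8 + 1 + 10 = 30.
Each receives 4.3 × 30 / 6 = 21.50 from the bonus pool.
Jomo keeps 10 − 1 = 9, so Jomo's payoff is 9 + 21.50 = 30.50.

30.50 dollars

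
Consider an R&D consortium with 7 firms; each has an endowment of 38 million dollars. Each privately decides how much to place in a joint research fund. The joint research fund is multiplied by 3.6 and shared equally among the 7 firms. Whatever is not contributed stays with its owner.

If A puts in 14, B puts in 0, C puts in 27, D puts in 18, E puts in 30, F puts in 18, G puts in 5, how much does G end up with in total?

90.60 million dollars

Total contributed: 14 + 0 + 27 + 18 + 30 + 18 + 5 = 112.
Each receives 3.6 × 112 / 7 = 57.60 from the joint research fund.
G keeps 38 − 5 = 33, so G's payoff is 33 + 57.60 = 90.60.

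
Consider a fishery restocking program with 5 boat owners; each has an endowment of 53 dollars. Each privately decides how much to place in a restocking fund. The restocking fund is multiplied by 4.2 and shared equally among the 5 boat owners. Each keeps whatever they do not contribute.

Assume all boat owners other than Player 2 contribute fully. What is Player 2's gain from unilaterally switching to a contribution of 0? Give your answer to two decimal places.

8.48 dollars

Switching from a contribution of 53 to 0 lets Player 2 keep an extra 53 dollars, but lowers the restocking fund by 53, which costs Player 2 their own share of that drop: 4.2/5 × 53 = 44.52.
Net gain = 53 − 44.52 = 8.48. The private return per contributed unit (0.8400) is below 1, so free-riding is indeed the best response regardless of what the others do.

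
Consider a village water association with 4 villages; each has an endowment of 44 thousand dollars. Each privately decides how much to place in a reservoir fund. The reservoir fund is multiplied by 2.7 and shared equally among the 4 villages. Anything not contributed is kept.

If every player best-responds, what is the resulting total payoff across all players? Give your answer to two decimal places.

Each contributed unit returns 2.7/4 = 0.6750 to its contributor — below 1 — so contributing 0 is dominant for every player. At the Nash equilibrium everyone keeps their 44, and the group total is 4 × 44 = 176.

176.00 thousand dollars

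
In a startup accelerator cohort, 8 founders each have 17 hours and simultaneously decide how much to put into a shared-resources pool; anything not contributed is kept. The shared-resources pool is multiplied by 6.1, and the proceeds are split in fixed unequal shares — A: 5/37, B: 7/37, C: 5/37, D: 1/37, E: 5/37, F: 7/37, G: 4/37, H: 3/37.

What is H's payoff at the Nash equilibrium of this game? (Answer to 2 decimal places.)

Player j's private return per contributed unit is 6.1 × (j's share). Contributing is weakly dominant for j when that share is at least 1/6.1 = 0.1639, and contributing 0 is dominant otherwise.
The shares above 0.1639 belong to B and F, contributing 17 each; the remaining 6 contribute 0. Total contributed: 34.
H keeps 17 and receives 6.1 × 34 × 3/37 = 16.82 from the shared-resources pool, for a payoff of 33.82.

33.82 hours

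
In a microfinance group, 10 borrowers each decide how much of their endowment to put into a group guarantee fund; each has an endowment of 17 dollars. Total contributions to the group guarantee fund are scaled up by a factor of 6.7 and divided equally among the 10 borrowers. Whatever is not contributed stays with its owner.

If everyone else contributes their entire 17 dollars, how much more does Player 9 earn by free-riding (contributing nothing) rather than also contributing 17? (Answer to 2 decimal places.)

5.61 dollars

Switching from a contribution of 17 to 0 lets Player 9 keep an extra 17 dollars, but lowers the group guarantee fund by 17, which costs Player 9 their own share of that drop: 6.7/10 × 17 = 11.39.
Net gain = 17 − 11.39 = 5.61. The private return per contributed unit (0.6700) is below 1, so free-riding is indeed the best response regardless of what the others do.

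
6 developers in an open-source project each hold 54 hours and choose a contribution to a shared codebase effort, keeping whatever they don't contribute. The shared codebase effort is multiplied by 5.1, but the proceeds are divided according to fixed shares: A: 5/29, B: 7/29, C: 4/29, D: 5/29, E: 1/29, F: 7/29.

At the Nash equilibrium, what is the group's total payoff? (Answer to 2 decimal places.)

766.80 hours

Player j's private return per contributed unit is 5.1 × (j's share). Contributing is weakly dominant for j when that share is at least 1/5.1 = 0.1961, and contributing 0 is dominant otherwise.
The shares above 0.1961 belong to B and F, contributing 54 each; the remaining 4 contribute 0. Total contributed: 108.
The shared codebase effort pays out 5.1 × 108 = 550.80 in total (split across the unequal shares, but the aggregate is all that matters for the group sum).
The 4 free-riders keep 54 each, adding 216. Group total = 216 + 550.80 = 766.80.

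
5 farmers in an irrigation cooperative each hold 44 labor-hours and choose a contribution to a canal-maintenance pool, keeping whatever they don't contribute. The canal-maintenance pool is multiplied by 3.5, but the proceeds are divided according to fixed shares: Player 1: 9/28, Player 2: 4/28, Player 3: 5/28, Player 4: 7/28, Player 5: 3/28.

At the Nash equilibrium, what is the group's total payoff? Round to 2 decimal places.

330.00 labor-hours

For player j, contributing a unit is worthwhile iff 3.5 × (j's share) ≥ 1, i.e. iff j's share is at least 0.2857.
The only share above 0.2857 is Player 1's 9/28, contributing 44; the remaining 4 contribute 0. Total contributed: 44.
The canal-maintenance pool pays out 3.5 × 44 = 154.00 in total (split across the unequal shares, but the aggregate is all that matters for the group sum).
The 4 free-riders keep 44 each, adding 176. Group total = 176 + 154.00 = 330.00.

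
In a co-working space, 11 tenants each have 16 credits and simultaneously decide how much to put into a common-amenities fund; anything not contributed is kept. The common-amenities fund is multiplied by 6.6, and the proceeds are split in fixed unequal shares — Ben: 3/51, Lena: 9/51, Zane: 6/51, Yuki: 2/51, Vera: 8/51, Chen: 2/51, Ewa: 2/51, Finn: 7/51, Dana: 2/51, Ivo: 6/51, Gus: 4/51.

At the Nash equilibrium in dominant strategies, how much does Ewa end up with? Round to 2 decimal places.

24.28 credits

For player j, contributing a unit is worthwhile iff 6.6 × (j's share) ≥ 1, i.e. iff j's share is at least 0.1515.
The shares above 0.1515 belong to Lena and Vera, contributing 16 each; the remaining 9 contribute 0. Total contributed: 32.
Ewa keeps 16 and receives 6.6 × 32 × 2/51 = 8.28 from the common-amenities fund, for a payoff of 24.28.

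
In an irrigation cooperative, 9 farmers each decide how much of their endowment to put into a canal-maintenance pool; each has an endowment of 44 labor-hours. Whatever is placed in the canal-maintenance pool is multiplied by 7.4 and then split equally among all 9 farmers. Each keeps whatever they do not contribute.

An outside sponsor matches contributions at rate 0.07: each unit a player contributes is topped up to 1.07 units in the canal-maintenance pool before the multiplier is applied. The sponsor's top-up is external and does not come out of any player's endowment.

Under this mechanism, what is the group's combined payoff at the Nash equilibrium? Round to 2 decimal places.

Even with the mechanism, each unit contributed returns only 7.4 × 1.07 / 9 = 0.8798 per unit of net cost, so contributing nothing is still dominant.
At the Nash equilibrium no one contributes; group total payoff = 9 × 44 = 396.

396.00 labor-hours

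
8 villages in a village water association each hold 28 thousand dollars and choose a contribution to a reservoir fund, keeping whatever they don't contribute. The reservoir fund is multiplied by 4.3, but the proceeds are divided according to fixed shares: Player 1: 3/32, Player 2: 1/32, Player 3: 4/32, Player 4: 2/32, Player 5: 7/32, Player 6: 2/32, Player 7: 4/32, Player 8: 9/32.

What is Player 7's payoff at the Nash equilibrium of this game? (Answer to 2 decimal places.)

43.05 thousand dollars

A player with share s gets back 4.3·s per unit contributed, so full contribution is dominant for anyone with s > 1/4.3 = 0.2326 and zero contribution is dominant for anyone below.
Only Player 8 (9/32) clears that bar, contributing 28; the remaining 7 contribute 0. Total contributed: 28.
Player 7 keeps 28 and receives 4.3 × 28 × 4/32 = 15.05 from the reservoir fund, for a payoff of 43.05.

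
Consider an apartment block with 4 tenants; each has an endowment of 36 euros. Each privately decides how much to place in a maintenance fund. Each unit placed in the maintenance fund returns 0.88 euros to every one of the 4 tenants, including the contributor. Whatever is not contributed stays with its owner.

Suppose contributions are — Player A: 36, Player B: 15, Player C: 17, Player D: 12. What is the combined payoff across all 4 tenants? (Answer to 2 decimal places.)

345.60 euros

Total contributed: 36 + 15 + 17 + 12 = 80; total kept: 4 × 36 − 80 = 64.
The maintenance fund pays out 0.88 × 4 × 80 = 281.60 in aggregate.
Group total = 64 + 281.60 = 345.60.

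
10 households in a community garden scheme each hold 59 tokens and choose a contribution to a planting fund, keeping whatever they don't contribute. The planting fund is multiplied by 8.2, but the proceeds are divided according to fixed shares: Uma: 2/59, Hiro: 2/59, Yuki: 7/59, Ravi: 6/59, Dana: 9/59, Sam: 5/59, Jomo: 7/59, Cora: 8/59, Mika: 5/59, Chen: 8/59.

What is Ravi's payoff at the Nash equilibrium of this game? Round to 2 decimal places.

A player with share s gets back 8.2·s per unit contributed, so full contribution is dominant for anyone with s > 1/8.2 = 0.1220 and zero contribution is dominant for anyone below.
Dana, Cora and Chen are above the threshold, contributing 59 each; the remaining 7 contribute 0. Total contributed: 177.
Ravi keeps 59 and receives 8.2 × 177 × 6/59 = 147.60 from the planting fund, for a payoff of 206.60.

206.60 tokens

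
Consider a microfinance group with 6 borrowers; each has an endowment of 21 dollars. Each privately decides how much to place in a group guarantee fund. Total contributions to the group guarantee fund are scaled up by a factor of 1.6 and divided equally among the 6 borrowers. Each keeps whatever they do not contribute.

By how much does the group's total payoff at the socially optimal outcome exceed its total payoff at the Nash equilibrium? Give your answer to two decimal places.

75.60 dollars

Each contributed unit returns 1.6/6 = 0.2667 to its contributor — below 1 — so contributing 0 is dominant for every player. At the Nash equilibrium everyone keeps their 21, and the group total is 6 × 21 = 126.
Each contributed unit returns 1.600 to the group as a whole (0.2667 to each of 6 players), which exceeds 1, so the social optimum is full contribution: group total = 1.600 × 126 = 201.60.
Efficiency loss = 201.60 − 126 = 75.60.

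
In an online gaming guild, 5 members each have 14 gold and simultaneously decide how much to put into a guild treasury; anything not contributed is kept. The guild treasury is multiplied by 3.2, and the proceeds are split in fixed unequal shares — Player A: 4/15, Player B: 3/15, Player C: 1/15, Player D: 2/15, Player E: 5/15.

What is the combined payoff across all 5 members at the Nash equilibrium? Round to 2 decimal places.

Each unit j contributes comes back to j as 3.2 × (j's share), so j prefers to contribute only if that share exceeds 1/3.2 = 0.3125; otherwise keeping the unit dominates.
Player E alone (share 5/15) is above the threshold, contributing 14; the remaining 4 contribute 0. Total contributed: 14.
The guild treasury pays out 3.2 × 14 = 44.80 in total (split across the unequal shares, but the aggregate is all that matters for the group sum).
The 4 free-riders keep 14 each, adding 56. Group total = 56 + 44.80 = 100.80.

100.80 gold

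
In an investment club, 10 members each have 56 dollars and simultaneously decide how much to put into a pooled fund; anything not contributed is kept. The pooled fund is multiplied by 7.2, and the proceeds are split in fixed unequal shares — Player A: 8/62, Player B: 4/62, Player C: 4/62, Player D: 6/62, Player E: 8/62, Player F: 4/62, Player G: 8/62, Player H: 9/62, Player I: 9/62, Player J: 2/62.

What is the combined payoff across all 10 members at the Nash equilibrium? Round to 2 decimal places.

For player j, contributing a unit is worthwhile iff 7.2 × (j's share) ≥ 1, i.e. iff j's share is at least 0.1389.
The shares above 0.1389 belong to Player H and Player I, contributing 56 each; the remaining 8 contribute 0. Total contributed: 112.
The pooled fund pays out 7.2 × 112 = 806.40 in total (split across the unequal shares, but the aggregate is all that matters for the group sum).
The 8 free-riders keep 56 each, adding 448. Group total = 448 + 806.40 = 1254.40.

1254.40 dollars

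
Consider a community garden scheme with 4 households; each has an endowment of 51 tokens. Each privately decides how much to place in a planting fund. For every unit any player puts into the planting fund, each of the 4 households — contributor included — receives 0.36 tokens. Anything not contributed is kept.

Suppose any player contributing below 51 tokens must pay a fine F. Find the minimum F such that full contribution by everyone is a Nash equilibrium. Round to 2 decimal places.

32.64 tokens

Given the others contribute fully, the best deviation is to contribute 0 (any partial contribution still incurs the fine and gives up units whose private return 0.36 is below 1).
Deviating from 51 to 0 saves 51 tokens but forfeits the deviator's share of the drop in the planting fund: 0.36 × 51 = 18.36.
So the deviation gain is 51 − 18.36 = 32.64, and the fine must be at least 32.64 tokens to wipe it out.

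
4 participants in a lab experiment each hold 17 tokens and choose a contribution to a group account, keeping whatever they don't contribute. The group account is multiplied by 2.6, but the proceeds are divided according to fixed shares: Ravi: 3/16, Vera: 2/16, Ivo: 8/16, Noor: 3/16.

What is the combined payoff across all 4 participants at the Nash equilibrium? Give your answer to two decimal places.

95.20 tokens

A player with share s gets back 2.6·s per unit contributed, so full contribution is dominant for anyone with s > 1/2.6 = 0.3846 and zero contribution is dominant for anyone below.
The only share above 0.3846 is Ivo's 8/16, contributing 17; the remaining 3 contribute 0. Total contributed: 17.
The group account pays out 2.6 × 17 = 44.20 in total (split across the unequal shares, but the aggregate is all that matters for the group sum).
The 3 free-riders keep 17 each, adding 51. Group total = 51 + 44.20 = 95.20.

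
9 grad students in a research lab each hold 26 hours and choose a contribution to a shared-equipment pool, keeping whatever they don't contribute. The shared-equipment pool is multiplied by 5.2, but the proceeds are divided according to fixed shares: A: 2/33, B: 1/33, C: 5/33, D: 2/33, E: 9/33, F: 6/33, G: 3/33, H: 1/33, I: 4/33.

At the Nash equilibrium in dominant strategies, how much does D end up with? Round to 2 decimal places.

For player j, contributing a unit is worthwhile iff 5.2 × (j's share) ≥ 1, i.e. iff j's share is at least 0.1923.
E alone (share 9/33) is above the threshold, contributing 26; the remaining 8 contribute 0. Total contributed: 26.
D keeps 26 and receives 5.2 × 26 × 2/33 = 8.19 from the shared-equipment pool, for a payoff of 34.19.

34.19 hours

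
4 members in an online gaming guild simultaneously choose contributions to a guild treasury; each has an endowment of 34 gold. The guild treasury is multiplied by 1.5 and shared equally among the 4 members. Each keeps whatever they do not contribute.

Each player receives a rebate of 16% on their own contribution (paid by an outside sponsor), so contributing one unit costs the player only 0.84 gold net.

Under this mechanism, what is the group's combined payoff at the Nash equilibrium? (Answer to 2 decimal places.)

136.00 gold

Even with the mechanism, each unit contributed returns only (1.5/4) / 0.84 = 0.4464 per unit of net cost, so contributing nothing is still dominant.
Everyone keeps their endowment and the group total is 4 × 34 = 136.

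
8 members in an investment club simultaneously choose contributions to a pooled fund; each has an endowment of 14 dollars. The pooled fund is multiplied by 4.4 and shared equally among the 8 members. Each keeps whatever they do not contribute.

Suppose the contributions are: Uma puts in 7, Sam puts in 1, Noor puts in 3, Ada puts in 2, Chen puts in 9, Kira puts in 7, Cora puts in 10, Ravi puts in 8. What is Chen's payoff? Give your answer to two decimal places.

Total contributed: 7 + 1 + 3 + 2 + 9 + 7 + 10 + 8 = 47.
Each receives 4.4 × 47 / 8 = 25.85 from the pooled fund.
Chen keeps 14 − 9 = 5, so Chen's payoff is 5 + 25.85 = 30.85.

30.85 dollars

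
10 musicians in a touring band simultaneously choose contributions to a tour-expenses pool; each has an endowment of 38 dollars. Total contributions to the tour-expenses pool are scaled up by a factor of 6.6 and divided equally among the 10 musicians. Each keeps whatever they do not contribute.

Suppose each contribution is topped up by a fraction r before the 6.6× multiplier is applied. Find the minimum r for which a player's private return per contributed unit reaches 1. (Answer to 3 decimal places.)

0.515

With matching at rate r, one contributed unit becomes (1 + r) in the tour-expenses pool and returns 6.6 × (1 + r) / 10 to the contributor.
Setting this equal to 1: 1 + r = 10/6.6 = 1.5152.
So the minimum matching rate is r = 1.5152 − 1 = 0.515.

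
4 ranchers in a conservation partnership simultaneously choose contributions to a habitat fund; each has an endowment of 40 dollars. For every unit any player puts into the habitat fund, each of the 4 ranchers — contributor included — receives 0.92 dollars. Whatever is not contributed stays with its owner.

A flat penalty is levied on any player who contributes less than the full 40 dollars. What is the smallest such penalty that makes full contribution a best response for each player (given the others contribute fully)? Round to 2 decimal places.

Given the others contribute fully, the best deviation is to contribute 0 (any partial contribution still incurs the fine and gives up units whose private return 0.92 is below 1).
Deviating from 40 to 0 saves 40 dollars but forfeits the deviator's share of the drop in the habitat fund: 0.92 × 40 = 36.80.
So the deviation gain is 40 − 36.80 = 3.20, and the fine must be at least 3.20 dollars to wipe it out.

3.20 dollars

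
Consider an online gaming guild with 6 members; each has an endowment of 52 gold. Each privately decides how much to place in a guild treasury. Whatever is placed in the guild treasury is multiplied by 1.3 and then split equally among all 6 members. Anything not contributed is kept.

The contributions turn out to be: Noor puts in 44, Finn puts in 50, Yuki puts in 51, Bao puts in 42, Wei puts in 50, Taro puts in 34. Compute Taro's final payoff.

76.72 gold

Total contributed: 44 + 50 + 51 + 42 + 50 + 34 = 271.
Each receives 1.3 × 271 / 6 = 58.72 from the guild treasury.
Taro keeps 52 − 34 = 18, so Taro's payoff is 18 + 58.72 = 76.72.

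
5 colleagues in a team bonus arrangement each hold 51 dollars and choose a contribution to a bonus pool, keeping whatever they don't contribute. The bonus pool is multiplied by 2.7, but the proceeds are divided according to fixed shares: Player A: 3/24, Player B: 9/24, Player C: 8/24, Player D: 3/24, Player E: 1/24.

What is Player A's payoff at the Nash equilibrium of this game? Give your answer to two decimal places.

Player j's private return per contributed unit is 2.7 × (j's share). Contributing is weakly dominant for j when that share is at least 1/2.7 = 0.3704, and contributing 0 is dominant otherwise.
The only share above 0.3704 is Player B's 9/24, contributing 51; the remaining 4 contribute 0. Total contributed: 51.
Player A keeps 51 and receives 2.7 × 51 × 3/24 = 17.21 from the bonus pool, for a payoff of 68.21.

68.21 dollars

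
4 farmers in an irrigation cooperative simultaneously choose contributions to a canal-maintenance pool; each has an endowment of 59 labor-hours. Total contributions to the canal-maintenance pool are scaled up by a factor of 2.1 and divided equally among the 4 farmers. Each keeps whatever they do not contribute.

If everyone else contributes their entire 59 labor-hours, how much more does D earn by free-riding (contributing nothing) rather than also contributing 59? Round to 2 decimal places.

Switching from a contribution of 59 to 0 lets D keep an extra 59 labor-hours, but lowers the canal-maintenance pool by 59, which costs D their own share of that drop: 2.1/4 × 59 = 30.97.
Net gain = 59 − 30.97 = 28.03. The private return per contributed unit (0.5250) is below 1, so free-riding is indeed the best response regardless of what the others do.

28.03 labor-hours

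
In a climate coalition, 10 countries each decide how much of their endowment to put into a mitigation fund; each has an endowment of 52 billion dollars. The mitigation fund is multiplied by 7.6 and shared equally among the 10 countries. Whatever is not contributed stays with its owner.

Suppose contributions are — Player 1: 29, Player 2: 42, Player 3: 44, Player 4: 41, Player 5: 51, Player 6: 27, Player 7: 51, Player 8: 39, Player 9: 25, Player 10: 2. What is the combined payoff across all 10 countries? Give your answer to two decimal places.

Total contributed: 29 + 42 + 44 + 41 + 51 + 27 + 51 + 39 + 25 + 2 = 351; total kept: 10 × 52 − 351 = 169.
The mitigation fund pays out 7.6 × 351 = 2667.60 in aggregate.
Group total = 169 + 2667.60 = 2836.60.

2836.60 billion dollars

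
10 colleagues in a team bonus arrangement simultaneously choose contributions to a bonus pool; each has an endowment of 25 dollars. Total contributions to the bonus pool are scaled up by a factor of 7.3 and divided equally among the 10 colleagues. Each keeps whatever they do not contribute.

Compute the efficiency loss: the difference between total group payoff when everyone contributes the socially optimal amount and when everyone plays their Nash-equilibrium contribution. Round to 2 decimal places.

Each contributed unit returns 7.3/10 = 0.7300 to its contributor — below 1 — so contributing 0 is dominant for every player. At the Nash equilibrium everyone keeps their 25, and the group total is 10 × 25 = 250.
Each contributed unit returns 7.300 to the group as a whole (0.7300 to each of 10 players), which exceeds 1, so the social optimum is full contribution: group total = 7.300 × 250 = 1825.00.
Efficiency loss = 1825.00 − 250 = 1575.00.

1575.00 dollars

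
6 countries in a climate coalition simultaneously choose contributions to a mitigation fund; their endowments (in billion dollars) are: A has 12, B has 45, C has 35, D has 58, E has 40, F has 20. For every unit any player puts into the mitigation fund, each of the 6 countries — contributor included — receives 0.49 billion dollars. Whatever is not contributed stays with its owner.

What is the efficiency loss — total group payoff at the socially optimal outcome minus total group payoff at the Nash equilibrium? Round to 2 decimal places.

407.40 billion dollars

The private return per contributed unit is 0.49 < 1 for everyone, so the Nash equilibrium is zero contribution and the group total is Σ E_j = 12 + 45 + 35 + 58 + 40 + 20 = 210.
Each contributed unit returns 2.940 to the group, so the social optimum is full contribution by everyone: group total = 2.940 × 210 = 617.40.
Efficiency loss = (2.940 − 1) × 210 = 407.40.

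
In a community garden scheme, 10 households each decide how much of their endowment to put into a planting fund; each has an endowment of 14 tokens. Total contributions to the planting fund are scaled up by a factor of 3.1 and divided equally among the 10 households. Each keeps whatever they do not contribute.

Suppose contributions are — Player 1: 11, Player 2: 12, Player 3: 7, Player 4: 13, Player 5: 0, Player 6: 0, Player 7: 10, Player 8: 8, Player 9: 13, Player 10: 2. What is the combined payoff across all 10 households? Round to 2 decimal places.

299.60 tokens

Total contributed: 11 + 12 + 7 + 13 + 0 + 0 + 10 + 8 + 13 + 2 = 76; total kept: 10 × 14 − 76 = 64.
The planting fund pays out 3.1 × 76 = 235.60 in aggregate.
Group total = 64 + 235.60 = 299.60.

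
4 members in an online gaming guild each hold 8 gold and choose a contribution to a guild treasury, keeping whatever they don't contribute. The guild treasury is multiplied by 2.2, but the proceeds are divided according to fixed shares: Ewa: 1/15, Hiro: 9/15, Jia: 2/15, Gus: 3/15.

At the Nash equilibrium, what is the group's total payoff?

Each unit j contributes comes back to j as 2.2 × (j's share), so j prefers to contribute only if that share exceeds 1/2.2 = 0.4545; otherwise keeping the unit dominates.
Only Hiro (9/15) clears that bar, contributing 8; the remaining 3 contribute 0. Total contributed: 8.
The guild treasury pays out 2.2 × 8 = 17.60 in total (split across the unequal shares, but the aggregate is all that matters for the group sum).
The 3 free-riders keep 8 each, adding 24. Group total = 24 + 17.60 = 41.60.

41.60 gold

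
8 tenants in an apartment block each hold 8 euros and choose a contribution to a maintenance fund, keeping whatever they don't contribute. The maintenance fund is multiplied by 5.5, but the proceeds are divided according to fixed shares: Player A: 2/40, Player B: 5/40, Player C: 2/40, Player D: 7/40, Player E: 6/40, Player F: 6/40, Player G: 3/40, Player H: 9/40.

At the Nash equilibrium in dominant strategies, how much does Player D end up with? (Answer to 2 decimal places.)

A player with share s gets back 5.5·s per unit contributed, so full contribution is dominant for anyone with s > 1/5.5 = 0.1818 and zero contribution is dominant for anyone below.
Only Player H (9/40) clears that bar, contributing 8; the remaining 7 contribute 0. Total contributed: 8.
Player D keeps 8 and receives 5.5 × 8 × 7/40 = 7.70 from the maintenance fund, for a payoff of 15.70.

15.70 euros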